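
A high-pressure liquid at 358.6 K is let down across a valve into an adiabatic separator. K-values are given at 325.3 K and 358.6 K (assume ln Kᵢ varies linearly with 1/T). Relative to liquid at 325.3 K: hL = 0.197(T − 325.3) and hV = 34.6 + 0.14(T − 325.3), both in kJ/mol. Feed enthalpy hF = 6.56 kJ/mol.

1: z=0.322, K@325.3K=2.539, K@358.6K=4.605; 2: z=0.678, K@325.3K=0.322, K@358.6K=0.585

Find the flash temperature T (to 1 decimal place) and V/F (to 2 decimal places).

Adiabatic flash: solve Rachford–Rice at each trial T, then check hF = ψ·hV(T) + (1−ψ)·hL(T).
  T = 325.3 K: K = (2.539, 0.322), RR gives ψ = 0.034, H_out = 1.190 kJ/mol
  T = 358.6 K: K = (4.605, 0.585), RR gives ψ = 0.588, H_out = 25.783 kJ/mol
  T = 342.0 K: K = (3.472, 0.441), RR gives ψ = 0.302, H_out = 13.437 kJ/mol
  T = 333.6 K: K = (2.978, 0.378), RR gives ψ = 0.175, H_out = 7.601 kJ/mol
  T = 329.5 K: K = (2.755, 0.350), RR gives ψ = 0.109, H_out = 4.563 kJ/mol
  T = 331.6 K: K = (2.868, 0.364), RR gives ψ = 0.143, H_out = 6.144 kJ/mol
Linear interpolation between T = 331.6 (H_out = 6.144) and T = 333.6 (H_out = 7.601) on hF = 6.56 gives T ≈ 332.2 K, at which ψ = 0.15.

T = 332.2 K, V/F = 0.15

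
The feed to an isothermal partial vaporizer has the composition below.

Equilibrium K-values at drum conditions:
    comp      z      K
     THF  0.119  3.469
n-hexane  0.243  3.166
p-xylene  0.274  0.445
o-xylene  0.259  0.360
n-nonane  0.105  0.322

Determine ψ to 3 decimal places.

ψ = 0.311

Rachford–Rice: g(ψ) = Σ zᵢ(Kᵢ−1)/(1+ψ(Kᵢ−1)) = 0.
g(0) = ΣzᵢKᵢ − 1 = 0.431 and g(1) = 1 − Σzᵢ/Kᵢ = -0.772, so a root lies in (0, 1).
Iterate (Newton) starting at ψ = 0.64:
  ψ = 0.640: g = -0.3079, g' = -0.967 → ψ = 0.322
  ψ = 0.322: g = -0.0109, g' = -0.994 → ψ = 0.311
Converged at ψ = 0.311.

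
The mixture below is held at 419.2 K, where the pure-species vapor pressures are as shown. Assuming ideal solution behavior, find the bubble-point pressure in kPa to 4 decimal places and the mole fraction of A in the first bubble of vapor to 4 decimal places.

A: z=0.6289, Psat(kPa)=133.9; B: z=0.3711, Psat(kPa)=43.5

At the bubble point ψ → 0, so ΣzᵢKᵢ = 1 with Kᵢ = Pᵢˢᵃᵗ/P ⇒ P = ΣzᵢPᵢˢᵃᵗ.
P = 0.6289·133.9 + 0.3711·43.5 = 100.3526 kPa
yᵢ = zᵢPᵢˢᵃᵗ/P ⇒ y_A = 0.6289·133.9/100.3526 = 0.8391

Pbub = 100.3526 kPa, y_A = 0.8391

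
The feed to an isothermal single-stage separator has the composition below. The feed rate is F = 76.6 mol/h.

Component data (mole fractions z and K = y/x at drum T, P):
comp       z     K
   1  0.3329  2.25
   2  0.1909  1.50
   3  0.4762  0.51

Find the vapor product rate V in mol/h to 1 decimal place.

Material balance + equilibrium reduce to Σ zᵢ(Kᵢ−1)/(1+V/F(Kᵢ−1)) = 0.
g(0) = ΣzᵢKᵢ − 1 = 0.2782 and g(1) = 1 − Σzᵢ/Kᵢ = -0.2089, so a root lies in (0, 1).
Iterate (Newton) starting at V/F = 0.5:
  V/F = 0.5000: g = 0.02338, g' = -0.4281 → V/F = 0.5546
  V/F = 0.5546: g = 0.00007, g' = -0.4263 → V/F = 0.5548
Converged at V/F = 0.5548.
Then V = V/F·F = 0.5548·76.6 = 42.5 mol/h and L = F − V = 34.1 mol/h.

V = 42.5 mol/h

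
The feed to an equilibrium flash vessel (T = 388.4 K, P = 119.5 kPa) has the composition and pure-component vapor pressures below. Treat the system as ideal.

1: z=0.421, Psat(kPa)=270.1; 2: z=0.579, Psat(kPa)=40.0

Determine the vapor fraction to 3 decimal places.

Raoult's law: Kᵢ = Pᵢˢᵃᵗ/P = Pᵢˢᵃᵗ/119.5.
  K_1 = 270.1/119.5 = 2.26025, K_2 = 40.0/119.5 = 0.33473
Let ψ = V/F and solve Σ zᵢ(Kᵢ−1)/(1+ψ(Kᵢ−1)) = 0.
Check two-phase: ΣzᵢKᵢ = 1.145 > 1 and Σzᵢ/Kᵢ = 1.916 > 1, so g(0) = 0.145 > 0 and g(1) = -0.916 < 0.
Binary case is linear: z₁(K₁−1)(1+ψ(K₂−1)) + z₂(K₂−1)(1+ψ(K₁−1)) = 0
⇒ ψ = [z₁(K₁−1)+z₂(K₂−1)] / [−(K₁−1)(K₂−1)] = 0.1454/0.8384 = 0.173

ψ = 0.173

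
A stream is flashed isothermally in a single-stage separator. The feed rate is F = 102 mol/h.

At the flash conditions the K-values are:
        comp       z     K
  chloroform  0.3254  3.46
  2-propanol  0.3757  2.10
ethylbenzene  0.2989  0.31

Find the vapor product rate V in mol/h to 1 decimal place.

Material balance + equilibrium reduce to Σ zᵢ(Kᵢ−1)/(1+β(Kᵢ−1)) = 0.
Check two-phase: ΣzᵢKᵢ = 2.0075 > 1 and Σzᵢ/Kᵢ = 1.2371 > 1, so g(0) = 1.0075 > 0 and g(1) = -0.2371 < 0.
Iterate (Newton) starting at β = 0.5:
  β = 0.5000: g = 0.31072, g' = -0.9169 → β = 0.8389
  β = 0.8389: g = -0.01346, g' = -1.1350 → β = 0.8270
  β = 0.8270: g = -0.00015, g' = -1.1105 → β = 0.8269
Converged at β = 0.8269.
Then V = β·F = 0.8269·102 = 84.3 mol/h and L = F − V = 17.7 mol/h.

V = 84.3 mol/h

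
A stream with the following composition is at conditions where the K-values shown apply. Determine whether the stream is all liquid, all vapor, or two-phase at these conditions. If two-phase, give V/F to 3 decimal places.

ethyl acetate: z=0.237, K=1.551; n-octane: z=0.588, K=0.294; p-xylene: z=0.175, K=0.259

ΣzᵢKᵢ = 0.586; Σzᵢ/Kᵢ = 2.828.
Since ΣzᵢKᵢ < 1 the mixture is below its bubble point — single liquid phase.

all liquid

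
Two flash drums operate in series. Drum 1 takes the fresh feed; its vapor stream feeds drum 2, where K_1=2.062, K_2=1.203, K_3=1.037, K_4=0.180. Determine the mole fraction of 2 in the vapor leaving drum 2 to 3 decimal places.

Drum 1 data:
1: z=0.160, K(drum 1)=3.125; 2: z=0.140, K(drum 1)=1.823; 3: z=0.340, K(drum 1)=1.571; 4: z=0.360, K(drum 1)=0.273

y_2 (drum 2) = 0.199

Drum 1:
Let ψ₁ = V/F and solve Σ zᵢ(Kᵢ−1)/(1+ψ₁(Kᵢ−1)) = 0.
g(0) = ΣzᵢKᵢ − 1 = 0.388 and g(1) = 1 − Σzᵢ/Kᵢ = -0.663, so a root lies in (0, 1).
Newton iteration, ψ₁⁰ = 0.5:
  ψ₁ = 0.500: g = -0.0137, g' = -0.754 → ψ₁ = 0.482
Converged at ψ₁ = 0.482.
Drum-1 compositions:
  1: x = 0.079, y = 0.247
  2: x = 0.100, y = 0.183
  3: x = 0.267, y = 0.419
  4: x = 0.554, y = 0.151
Drum-2 feed = drum-1 vapor: z₂ = (0.2471, 0.1828, 0.4189, 0.1512).
Drum 2:
Rachford–Rice: g(ψ₂) = Σ zᵢ(Kᵢ−1)/(1+ψ₂(Kᵢ−1)) = 0.
Feasibility: ΣzᵢKᵢ = 1.191, Σzᵢ/Kᵢ = 1.516 — both > 1, two phases present.
Iterate (Newton) starting at ψ₂ = 0.62:
  ψ₂ = 0.620: g = -0.0460, g' = -0.529 → ψ₂ = 0.533
  ψ₂ = 0.533: g = -0.0041, g' = -0.441 → ψ₂ = 0.524
Converged at ψ₂ = 0.524.
  1: x = 0.159, y = 0.327
  2: x = 0.165, y = 0.199
  3: x = 0.411, y = 0.426
  4: x = 0.265, y = 0.048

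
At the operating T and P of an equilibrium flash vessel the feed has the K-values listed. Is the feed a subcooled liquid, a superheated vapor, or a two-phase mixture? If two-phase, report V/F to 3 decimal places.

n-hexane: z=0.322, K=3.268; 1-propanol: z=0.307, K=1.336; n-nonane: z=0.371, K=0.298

ΣzᵢKᵢ = 1.573; Σzᵢ/Kᵢ = 1.573.
Both exceed 1, so a two-phase solution exists.
Let ψ = V/F and solve Σ zᵢ(Kᵢ−1)/(1+ψ(Kᵢ−1)) = 0.
Newton–Raphson from ψ = 0.59:
  ψ = 0.590: g = -0.0461, g' = -0.860 → ψ = 0.536
  ψ = 0.536: g = -0.0008, g' = -0.832 → ψ = 0.535
Converged at ψ = 0.535.

two-phase, V/F = 0.535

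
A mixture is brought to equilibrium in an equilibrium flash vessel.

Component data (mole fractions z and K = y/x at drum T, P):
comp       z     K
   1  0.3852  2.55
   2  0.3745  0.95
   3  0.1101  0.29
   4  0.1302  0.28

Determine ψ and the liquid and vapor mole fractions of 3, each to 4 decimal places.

ψ = 0.5820, x_3 = 0.1876, y_3 = 0.0544

Let ψ = V/F and solve Σ zᵢ(Kᵢ−1)/(1+ψ(Kᵢ−1)) = 0.
g(0) = ΣzᵢKᵢ − 1 = 0.4064 and g(1) = 1 − Σzᵢ/Kᵢ = -0.3899, so a root lies in (0, 1).
Iterate (Newton) starting at ψ = 0.5:
  ψ = 0.5000: g = 0.04950, g' = -0.5929 → ψ = 0.5835
  ψ = 0.5835: g = -0.00089, g' = -0.6187 → ψ = 0.5820
Converged at ψ = 0.5820.
Compositions from xᵢ = zᵢ/(1+ψ(Kᵢ−1)), yᵢ = Kᵢxᵢ:
  1: x = 0.2025, y = 0.5164
  2: x = 0.3857, y = 0.3664
  3: x = 0.1876, y = 0.0544
  4: x = 0.2241, y = 0.0628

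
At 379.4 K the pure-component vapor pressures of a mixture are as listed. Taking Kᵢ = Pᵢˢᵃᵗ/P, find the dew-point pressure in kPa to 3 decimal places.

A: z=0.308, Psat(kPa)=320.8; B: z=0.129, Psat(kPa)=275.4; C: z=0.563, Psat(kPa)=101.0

Pdew = 142.801 kPa

At the dew point ψ → 1, so Σzᵢ/Kᵢ = 1 with Kᵢ = Pᵢˢᵃᵗ/P ⇒ 1/P = Σzᵢ/Pᵢˢᵃᵗ.
1/P = 0.308/320.8 + 0.129/275.4 + 0.563/101.0 = 0.007003 ⇒ P = 142.801 kPa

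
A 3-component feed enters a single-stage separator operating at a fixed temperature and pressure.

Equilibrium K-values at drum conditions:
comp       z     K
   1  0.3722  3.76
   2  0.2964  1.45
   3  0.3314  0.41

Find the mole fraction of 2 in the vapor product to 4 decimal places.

Rachford–Rice: g(ψ) = Σ zᵢ(Kᵢ−1)/(1+ψ(Kᵢ−1)) = 0.
Check two-phase: ΣzᵢKᵢ = 1.9651 > 1 and Σzᵢ/Kᵢ = 1.1117 > 1, so g(0) = 0.9651 > 0 and g(1) = -0.1117 < 0.
Newton iteration, ψ⁰ = 0.41:
  ψ = 0.4100: g = 0.33661, g' = -0.8675 → ψ = 0.7980
  ψ = 0.7980: g = 0.04940, g' = -0.7209 → ψ = 0.8666
  ψ = 0.8666: g = -0.00123, g' = -0.7605 → ψ = 0.8649
Converged at ψ = 0.8649.
Compositions from xᵢ = zᵢ/(1+ψ(Kᵢ−1)), yᵢ = Kᵢxᵢ:
  1: x = 0.1099, y = 0.4132
  2: x = 0.2134, y = 0.3094
  3: x = 0.6768, y = 0.2775

y_2 = 0.3094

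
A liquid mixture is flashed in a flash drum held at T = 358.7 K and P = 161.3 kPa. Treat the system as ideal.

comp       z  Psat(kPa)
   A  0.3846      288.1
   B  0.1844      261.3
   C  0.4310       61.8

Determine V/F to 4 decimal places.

Raoult's law: Kᵢ = Pᵢˢᵃᵗ/P = Pᵢˢᵃᵗ/161.3.
  K_A = 288.1/161.3 = 1.786113, K_B = 261.3/161.3 = 1.619963, K_C = 61.8/161.3 = 0.383137
Rachford–Rice: g(V/F) = Σ zᵢ(Kᵢ−1)/(1+V/F(Kᵢ−1)) = 0.
g(0) = ΣzᵢKᵢ − 1 = 0.1508 and g(1) = 1 − Σzᵢ/Kᵢ = -0.4541, so a root lies in (0, 1).
Iterate (Newton) starting at V/F = 0.55:
  V/F = 0.5500: g = -0.10606, g' = -0.5309 → V/F = 0.3502
  V/F = 0.3502: g = -0.00815, g' = -0.4608 → V/F = 0.3326
  V/F = 0.3326: g = -0.00003, g' = -0.4577 → V/F = 0.3325
Converged at V/F = 0.3325.

V/F = 0.3325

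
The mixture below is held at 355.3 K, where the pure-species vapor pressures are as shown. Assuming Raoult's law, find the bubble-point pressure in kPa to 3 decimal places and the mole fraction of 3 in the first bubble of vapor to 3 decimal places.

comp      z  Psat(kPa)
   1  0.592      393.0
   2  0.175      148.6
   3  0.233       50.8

At the bubble point ψ → 0, so ΣzᵢKᵢ = 1 with Kᵢ = Pᵢˢᵃᵗ/P ⇒ P = ΣzᵢPᵢˢᵃᵗ.
P = 0.592·393.0 + 0.175·148.6 + 0.233·50.8 = 270.497 kPa
yᵢ = zᵢPᵢˢᵃᵗ/P ⇒ y_3 = 0.233·50.8/270.497 = 0.044

Pbub = 270.497 kPa, y_3 = 0.044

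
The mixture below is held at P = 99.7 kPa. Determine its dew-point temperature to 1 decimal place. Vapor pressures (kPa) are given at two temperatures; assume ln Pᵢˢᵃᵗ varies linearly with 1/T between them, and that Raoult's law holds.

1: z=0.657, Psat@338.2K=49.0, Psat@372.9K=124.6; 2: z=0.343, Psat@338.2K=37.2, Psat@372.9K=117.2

T = 365.4 K

Dew-point temperature: Σzᵢ·P/Pᵢˢᵃᵗ(T) = 1. Interpolate ln Pᵢˢᵃᵗ = aᵢ + bᵢ/T.
  T = 338.2 K: ΣzᵢP/Pᵢˢᵃᵗ = 2.2561
  T = 372.9 K: ΣzᵢP/Pᵢˢᵃᵗ = 0.8175
  T = 355.5 K: ΣzᵢP/Pᵢˢᵃᵗ = 1.3250
  T = 364.2 K: ΣzᵢP/Pᵢˢᵃᵗ = 1.0344
  T = 368.5 K: ΣzᵢP/Pᵢˢᵃᵗ = 0.9195
  T = 366.4 K: ΣzᵢP/Pᵢˢᵃᵗ = 0.9736
Interpolating between 364.2 K and 366.4 K gives T ≈ 365.4 K.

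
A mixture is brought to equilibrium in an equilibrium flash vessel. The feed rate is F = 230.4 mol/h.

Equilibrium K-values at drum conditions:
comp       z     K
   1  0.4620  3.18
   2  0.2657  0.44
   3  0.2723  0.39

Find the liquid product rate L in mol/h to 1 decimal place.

Rachford–Rice: g(ψ) = Σ zᵢ(Kᵢ−1)/(1+ψ(Kᵢ−1)) = 0.
g(0) = ΣzᵢKᵢ − 1 = 0.6923 and g(1) = 1 − Σzᵢ/Kᵢ = -0.4474, so a root lies in (0, 1).
Newton–Raphson from ψ = 0.3:
  ψ = 0.3000: g = 0.22678, g' = -1.0747 → ψ = 0.5110
  ψ = 0.5110: g = 0.02666, g' = -0.8687 → ψ = 0.5417
  ψ = 0.5417: g = 0.00016, g' = -0.8593 → ψ = 0.5419
Converged at ψ = 0.5419.
Then V = ψ·F = 0.5419·230.4 = 124.8 mol/h and L = F − V = 105.6 mol/h.

L = 105.6 mol/h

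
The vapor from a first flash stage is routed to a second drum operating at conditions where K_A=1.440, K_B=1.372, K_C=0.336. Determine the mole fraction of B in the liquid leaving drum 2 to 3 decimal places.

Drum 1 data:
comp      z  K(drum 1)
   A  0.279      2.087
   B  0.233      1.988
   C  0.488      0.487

x_B (drum 2) = 0.281

Drum 1:
Let ψ₁ = V/F and solve Σ zᵢ(Kᵢ−1)/(1+ψ₁(Kᵢ−1)) = 0.
Check two-phase: ΣzᵢKᵢ = 1.283 > 1 and Σzᵢ/Kᵢ = 1.253 > 1, so g(0) = 0.283 > 0 and g(1) = -0.253 < 0.
Newton–Raphson from ψ₁ = 0.5:
  ψ₁ = 0.500: g = 0.0139, g' = -0.473 → ψ₁ = 0.529
Converged at ψ₁ = 0.529.
Drum-1 compositions:
  A: x = 0.177, y = 0.370
  B: x = 0.153, y = 0.304
  C: x = 0.670, y = 0.326
Drum-2 feed = drum-1 vapor: z₂ = (0.3696, 0.3041, 0.3262).
Drum 2:
Let ψ₂ = V/F and solve Σ zᵢ(Kᵢ−1)/(1+ψ₂(Kᵢ−1)) = 0.
Feasibility: ΣzᵢKᵢ = 1.059, Σzᵢ/Kᵢ = 1.449 — both > 1, two phases present.
Iterate (Newton) starting at ψ₂ = 0.5:
  ψ₂ = 0.500: g = -0.0956, g' = -0.400 → ψ₂ = 0.261
  ψ₂ = 0.261: g = -0.0131, g' = -0.303 → ψ₂ = 0.218
  ψ₂ = 0.218: g = -0.0002, g' = -0.292 → ψ₂ = 0.217
Converged at ψ₂ = 0.217.
  A: x = 0.337, y = 0.486
  B: x = 0.281, y = 0.386
  C: x = 0.381, y = 0.128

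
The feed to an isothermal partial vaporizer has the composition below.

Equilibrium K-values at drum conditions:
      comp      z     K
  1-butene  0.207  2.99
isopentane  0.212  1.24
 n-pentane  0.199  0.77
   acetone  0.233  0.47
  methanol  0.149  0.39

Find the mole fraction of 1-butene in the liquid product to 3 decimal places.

Newton iteration, ψ⁰ = 0.43:
  ψ = 0.430: g = -0.0658, g' = -0.473 → ψ = 0.291
  ψ = 0.291: g = 0.0030, g' = -0.525 → ψ = 0.296
Converged at ψ = 0.296.
Compositions from xᵢ = zᵢ/(1+ψ(Kᵢ−1)), yᵢ = Kᵢxᵢ:
  1-butene: x = 0.130, y = 0.389
  isopentane: x = 0.198, y = 0.245
  n-pentane: x = 0.214, y = 0.164
  acetone: x = 0.276, y = 0.130
  methanol: x = 0.182, y = 0.071

x_1-butene = 0.130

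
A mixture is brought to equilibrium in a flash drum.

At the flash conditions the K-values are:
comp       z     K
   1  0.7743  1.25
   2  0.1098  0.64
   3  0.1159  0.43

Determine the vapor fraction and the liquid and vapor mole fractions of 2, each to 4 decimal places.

Iterate (Newton) starting at ψ = 0.5:
  ψ = 0.5000: g = 0.03147, g' = -0.1331 → ψ = 0.7365
  ψ = 0.7365: g = -0.00418, g' = -0.1727 → ψ = 0.7123
  ψ = 0.7123: g = -0.00007, g' = -0.1673 → ψ = 0.7119
Converged at ψ = 0.7119.
Compositions from xᵢ = zᵢ/(1+ψ(Kᵢ−1)), yᵢ = Kᵢxᵢ:
  1: x = 0.6573, y = 0.8216
  2: x = 0.1476, y = 0.0945
  3: x = 0.1950, y = 0.0839

ψ = 0.7119, x_2 = 0.1476, y_2 = 0.0945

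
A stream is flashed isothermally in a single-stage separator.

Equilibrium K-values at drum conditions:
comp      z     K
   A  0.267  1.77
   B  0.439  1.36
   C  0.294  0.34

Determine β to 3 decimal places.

β = 0.482

Let β = V/F and solve Σ zᵢ(Kᵢ−1)/(1+β(Kᵢ−1)) = 0.
Check two-phase: ΣzᵢKᵢ = 1.170 > 1 and Σzᵢ/Kᵢ = 1.338 > 1, so g(0) = 0.170 > 0 and g(1) = -0.338 < 0.
Newton iteration, β⁰ = 0.67:
  β = 0.670: g = -0.0849, g' = -0.517 → β = 0.506
  β = 0.506: g = -0.0097, g' = -0.411 → β = 0.482
Converged at β = 0.482.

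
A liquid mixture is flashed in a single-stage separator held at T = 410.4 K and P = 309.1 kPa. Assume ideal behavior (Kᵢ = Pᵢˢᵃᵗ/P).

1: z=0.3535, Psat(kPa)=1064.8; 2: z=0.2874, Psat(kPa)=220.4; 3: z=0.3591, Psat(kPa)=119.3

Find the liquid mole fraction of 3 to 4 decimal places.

x_3 = 0.5030

Raoult's law: Kᵢ = Pᵢˢᵃᵗ/P = Pᵢˢᵃᵗ/309.1.
  K_1 = 1064.8/309.1 = 3.444840, K_2 = 220.4/309.1 = 0.713038, K_3 = 119.3/309.1 = 0.385959
Material balance + equilibrium reduce to Σ zᵢ(Kᵢ−1)/(1+ψ(Kᵢ−1)) = 0.
g(0) = ΣzᵢKᵢ − 1 = 0.5613 and g(1) = 1 − Σzᵢ/Kᵢ = -0.4361, so a root lies in (0, 1).
Newton–Raphson from ψ = 0.5:
  ψ = 0.5000: g = -0.02560, g' = -0.7420 → ψ = 0.4655
  ψ = 0.4655: g = 0.00028, g' = -0.7592 → ψ = 0.4659
Converged at ψ = 0.4659.
Compositions from xᵢ = zᵢ/(1+ψ(Kᵢ−1)), yᵢ = Kᵢxᵢ:
  1: x = 0.1653, y = 0.5693
  2: x = 0.3318, y = 0.2366
  3: x = 0.5030, y = 0.1941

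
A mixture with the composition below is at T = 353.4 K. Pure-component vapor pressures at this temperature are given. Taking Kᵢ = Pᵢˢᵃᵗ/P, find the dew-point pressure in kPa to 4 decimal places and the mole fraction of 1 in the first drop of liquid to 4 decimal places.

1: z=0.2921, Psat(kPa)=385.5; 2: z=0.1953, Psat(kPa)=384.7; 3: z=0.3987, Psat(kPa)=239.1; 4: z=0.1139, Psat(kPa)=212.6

Pdew = 288.2977 kPa, x_1 = 0.2184

At the dew point ψ → 1, so Σzᵢ/Kᵢ = 1 with Kᵢ = Pᵢˢᵃᵗ/P ⇒ 1/P = Σzᵢ/Pᵢˢᵃᵗ.
1/P = 0.2921/385.5 + 0.1953/384.7 + 0.3987/239.1 + 0.1139/212.6 = 0.0034686 ⇒ P = 288.2977 kPa
xᵢ = zᵢP/Pᵢˢᵃᵗ ⇒ x_1 = 0.2921·288.2977/385.5 = 0.2184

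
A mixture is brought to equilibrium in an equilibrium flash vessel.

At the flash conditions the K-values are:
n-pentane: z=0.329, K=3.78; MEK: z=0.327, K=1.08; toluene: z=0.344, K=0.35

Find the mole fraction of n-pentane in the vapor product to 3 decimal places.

Rachford–Rice: g(V/F) = Σ zᵢ(Kᵢ−1)/(1+V/F(Kᵢ−1)) = 0.
g(0) = ΣzᵢKᵢ − 1 = 0.717 and g(1) = 1 − Σzᵢ/Kᵢ = -0.373, so a root lies in (0, 1).
Iterate (Newton) starting at V/F = 0.5:
  V/F = 0.500: g = 0.0766, g' = -0.766 → V/F = 0.600
  V/F = 0.600: g = 0.0012, g' = -0.750 → V/F = 0.602
Converged at V/F = 0.602.
Compositions from xᵢ = zᵢ/(1+V/F(Kᵢ−1)), yᵢ = Kᵢxᵢ:
  n-pentane: x = 0.123, y = 0.465
  MEK: x = 0.312, y = 0.337
  toluene: x = 0.565, y = 0.198

y_n-pentane = 0.465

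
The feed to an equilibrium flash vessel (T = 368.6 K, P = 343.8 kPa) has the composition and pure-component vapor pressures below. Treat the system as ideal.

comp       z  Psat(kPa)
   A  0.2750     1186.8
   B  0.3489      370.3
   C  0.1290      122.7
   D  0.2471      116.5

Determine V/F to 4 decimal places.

V/F = 0.4461

Raoult's law: Kᵢ = Pᵢˢᵃᵗ/P = Pᵢˢᵃᵗ/343.8.
  K_A = 1186.8/343.8 = 3.452007, K_B = 370.3/343.8 = 1.077080, K_C = 122.7/343.8 = 0.356894, K_D = 116.5/343.8 = 0.338860
Material balance + equilibrium reduce to Σ zᵢ(Kᵢ−1)/(1+V/F(Kᵢ−1)) = 0.
g(0) = ΣzᵢKᵢ − 1 = 0.4549 and g(1) = 1 − Σzᵢ/Kᵢ = -0.4943, so a root lies in (0, 1).
Newton–Raphson from V/F = 0.32:
  V/F = 0.3200: g = 0.09242, g' = -0.7794 → V/F = 0.4386
  V/F = 0.4386: g = 0.00529, g' = -0.7035 → V/F = 0.4461
Converged at V/F = 0.4461.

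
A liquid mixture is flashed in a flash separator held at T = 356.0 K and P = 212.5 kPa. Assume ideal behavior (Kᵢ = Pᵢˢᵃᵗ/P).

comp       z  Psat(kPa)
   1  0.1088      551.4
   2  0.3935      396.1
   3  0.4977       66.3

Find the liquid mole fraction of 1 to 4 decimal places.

x_1 = 0.0791

Raoult's law: Kᵢ = Pᵢˢᵃᵗ/P = Pᵢˢᵃᵗ/212.5.
  K_1 = 551.4/212.5 = 2.594824, K_2 = 396.1/212.5 = 1.864000, K_3 = 66.3/212.5 = 0.312000
Newton–Raphson from ψ = 0.56:
  ψ = 0.5600: g = -0.23625, g' = -0.8341 → ψ = 0.2767
  ψ = 0.2767: g = -0.02819, g' = -0.6839 → ψ = 0.2355
Converged at ψ = 0.2355.
Compositions from xᵢ = zᵢ/(1+ψ(Kᵢ−1)), yᵢ = Kᵢxᵢ:
  1: x = 0.0791, y = 0.2052
  2: x = 0.3270, y = 0.6095
  3: x = 0.5939, y = 0.1853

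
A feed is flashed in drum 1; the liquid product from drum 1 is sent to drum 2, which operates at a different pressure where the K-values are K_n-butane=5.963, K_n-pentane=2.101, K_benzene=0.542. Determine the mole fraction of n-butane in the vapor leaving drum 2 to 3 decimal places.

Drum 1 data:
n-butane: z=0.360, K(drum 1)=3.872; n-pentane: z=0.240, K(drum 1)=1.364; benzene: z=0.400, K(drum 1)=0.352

y_n-butane (drum 2) = 0.267

Drum 1:
Let ψ₁ = V/F and solve Σ zᵢ(Kᵢ−1)/(1+ψ₁(Kᵢ−1)) = 0.
Check two-phase: ΣzᵢKᵢ = 1.862 > 1 and Σzᵢ/Kᵢ = 1.405 > 1, so g(0) = 0.862 > 0 and g(1) = -0.405 < 0.
Newton–Raphson from ψ₁ = 0.5:
  ψ₁ = 0.500: g = 0.1149, g' = -0.891 → ψ₁ = 0.629
  ψ₁ = 0.629: g = 0.0019, g' = -0.877 → ψ₁ = 0.631
Converged at ψ₁ = 0.631.
Drum-1 compositions:
  n-butane: x = 0.128, y = 0.496
  n-pentane: x = 0.195, y = 0.266
  benzene: x = 0.677, y = 0.238
Drum-2 feed = drum-1 liquid: z₂ = (0.1280, 0.1952, 0.6769).
Drum 2:
Newton–Raphson from ψ₂ = 0.41:
  ψ₂ = 0.410: g = -0.0243, g' = -0.670 → ψ₂ = 0.374
  ψ₂ = 0.374: g = 0.0007, g' = -0.712 → ψ₂ = 0.375
Converged at ψ₂ = 0.375.
  n-butane: x = 0.045, y = 0.267
  n-pentane: x = 0.138, y = 0.290
  benzene: x = 0.817, y = 0.443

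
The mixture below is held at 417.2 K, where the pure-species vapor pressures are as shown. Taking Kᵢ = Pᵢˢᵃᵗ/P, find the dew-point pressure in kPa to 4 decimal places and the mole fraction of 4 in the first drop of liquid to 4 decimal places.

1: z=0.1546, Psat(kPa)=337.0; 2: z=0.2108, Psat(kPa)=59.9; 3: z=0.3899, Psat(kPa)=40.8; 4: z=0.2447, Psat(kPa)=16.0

Pdew = 34.6884 kPa, x_4 = 0.5305

At the dew point ψ → 1, so Σzᵢ/Kᵢ = 1 with Kᵢ = Pᵢˢᵃᵗ/P ⇒ 1/P = Σzᵢ/Pᵢˢᵃᵗ.
1/P = 0.1546/337.0 + 0.2108/59.9 + 0.3899/40.8 + 0.2447/16.0 = 0.0288281 ⇒ P = 34.6884 kPa
xᵢ = zᵢP/Pᵢˢᵃᵗ ⇒ x_4 = 0.2447·34.6884/16.0 = 0.5305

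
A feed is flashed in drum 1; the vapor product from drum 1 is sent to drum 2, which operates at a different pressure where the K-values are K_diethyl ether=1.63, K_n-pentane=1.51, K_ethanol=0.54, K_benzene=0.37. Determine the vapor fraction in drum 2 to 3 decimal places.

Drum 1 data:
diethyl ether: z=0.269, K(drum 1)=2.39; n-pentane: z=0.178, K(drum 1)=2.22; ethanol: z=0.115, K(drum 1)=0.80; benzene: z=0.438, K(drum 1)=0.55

Drum 1:
Newton iteration, ψ₁⁰ = 0.5:
  ψ₁ = 0.500: g = 0.0756, g' = -0.436 → ψ₁ = 0.673
  ψ₁ = 0.673: g = 0.0031, g' = -0.407 → ψ₁ = 0.681
Converged at ψ₁ = 0.681.
Drum-1 compositions:
  diethyl ether: x = 0.138, y = 0.330
  n-pentane: x = 0.097, y = 0.216
  ethanol: x = 0.133, y = 0.106
  benzene: x = 0.631, y = 0.347
Drum-2 feed = drum-1 vapor: z₂ = (0.3303, 0.2159, 0.1065, 0.3473).
Drum 2:
Material balance + equilibrium reduce to Σ zᵢ(Kᵢ−1)/(1+ψ₂(Kᵢ−1)) = 0.
g(0) = ΣzᵢKᵢ − 1 = 0.050 and g(1) = 1 − Σzᵢ/Kᵢ = -0.481, so a root lies in (0, 1).
Iterate (Newton) starting at ψ₂ = 0.45:
  ψ₂ = 0.450: g = -0.1154, g' = -0.421 → ψ₂ = 0.176
  ψ₂ = 0.176: g = -0.0109, g' = -0.355 → ψ₂ = 0.145
Converged at ψ₂ = 0.145.
  diethyl ether: x = 0.303, y = 0.493
  n-pentane: x = 0.201, y = 0.304
  ethanol: x = 0.114, y = 0.062
  benzene: x = 0.382, y = 0.141

V/F (drum 2) = 0.145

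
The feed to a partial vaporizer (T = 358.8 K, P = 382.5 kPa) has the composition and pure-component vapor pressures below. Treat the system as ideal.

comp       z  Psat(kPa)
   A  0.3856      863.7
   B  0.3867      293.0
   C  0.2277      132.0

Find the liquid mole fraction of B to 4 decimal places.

Raoult's law: Kᵢ = Pᵢˢᵃᵗ/P = Pᵢˢᵃᵗ/382.5.
  K_A = 863.7/382.5 = 2.258039, K_B = 293.0/382.5 = 0.766013, K_C = 132.0/382.5 = 0.345098
Let β = V/F and solve Σ zᵢ(Kᵢ−1)/(1+β(Kᵢ−1)) = 0.
Feasibility: ΣzᵢKᵢ = 1.2455, Σzᵢ/Kᵢ = 1.3354 — both > 1, two phases present.
Newton iteration, β⁰ = 0.5:
  β = 0.5000: g = -0.02641, g' = -0.4730 → β = 0.4442
  β = 0.4442: g = -0.00007, g' = -0.4717 → β = 0.4440
Converged at β = 0.4440.
Compositions from xᵢ = zᵢ/(1+β(Kᵢ−1)), yᵢ = Kᵢxᵢ:
  A: x = 0.2474, y = 0.5586
  B: x = 0.4315, y = 0.3306
  C: x = 0.3211, y = 0.1108

x_B = 0.4315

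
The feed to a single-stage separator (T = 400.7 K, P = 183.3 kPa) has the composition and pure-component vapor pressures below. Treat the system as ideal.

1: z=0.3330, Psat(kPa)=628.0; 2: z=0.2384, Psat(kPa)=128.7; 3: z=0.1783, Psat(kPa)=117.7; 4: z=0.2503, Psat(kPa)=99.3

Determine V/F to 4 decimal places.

Raoult's law: Kᵢ = Pᵢˢᵃᵗ/P = Pᵢˢᵃᵗ/183.3.
  K_1 = 628.0/183.3 = 3.426077, K_2 = 128.7/183.3 = 0.702128, K_3 = 117.7/183.3 = 0.642117, K_4 = 99.3/183.3 = 0.541735
Newton–Raphson from V/F = 0.68:
  V/F = 0.6800: g = -0.03512, g' = -0.4632 → V/F = 0.6042
  V/F = 0.6042: g = 0.00100, g' = -0.4915 → V/F = 0.6062
Converged at V/F = 0.6062.

V/F = 0.6062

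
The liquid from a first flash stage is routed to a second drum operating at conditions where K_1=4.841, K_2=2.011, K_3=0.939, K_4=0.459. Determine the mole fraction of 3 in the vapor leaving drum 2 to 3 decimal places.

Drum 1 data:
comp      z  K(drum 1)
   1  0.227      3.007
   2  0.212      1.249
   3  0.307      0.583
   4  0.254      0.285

Drum 1:
Material balance + equilibrium reduce to Σ zᵢ(Kᵢ−1)/(1+ψ₁(Kᵢ−1)) = 0.
Feasibility: ΣzᵢKᵢ = 1.199, Σzᵢ/Kᵢ = 1.663 — both > 1, two phases present.
Newton–Raphson from ψ₁ = 0.5:
  ψ₁ = 0.500: g = -0.1701, g' = -0.638 → ψ₁ = 0.233
  ψ₁ = 0.233: g = 0.0003, g' = -0.688 → ψ₁ = 0.234
Converged at ψ₁ = 0.234.
Drum-1 compositions:
  1: x = 0.154, y = 0.465
  2: x = 0.200, y = 0.250
  3: x = 0.340, y = 0.198
  4: x = 0.305, y = 0.087
Drum-2 feed = drum-1 liquid: z₂ = (0.1545, 0.2003, 0.3402, 0.3050).
Drum 2:
Newton–Raphson from ψ₂ = 0.51:
  ψ₂ = 0.510: g = 0.0849, g' = -0.521 → ψ₂ = 0.673
  ψ₂ = 0.673: g = 0.0050, g' = -0.472 → ψ₂ = 0.683
Converged at ψ₂ = 0.683.
  1: x = 0.043, y = 0.206
  2: x = 0.118, y = 0.238
  3: x = 0.355, y = 0.333
  4: x = 0.484, y = 0.222

y_3 (drum 2) = 0.333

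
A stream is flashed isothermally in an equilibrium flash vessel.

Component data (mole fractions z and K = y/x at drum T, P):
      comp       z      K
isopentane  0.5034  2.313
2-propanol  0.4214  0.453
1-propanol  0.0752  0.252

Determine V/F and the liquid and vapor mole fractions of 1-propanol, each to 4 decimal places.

V/F = 0.4877, x_1-propanol = 0.1184, y_1-propanol = 0.0298

Material balance + equilibrium reduce to Σ zᵢ(Kᵢ−1)/(1+V/F(Kᵢ−1)) = 0.
Check two-phase: ΣzᵢKᵢ = 1.3742 > 1 and Σzᵢ/Kᵢ = 1.4463 > 1, so g(0) = 0.3742 > 0 and g(1) = -0.4463 < 0.
Newton iteration, V/F⁰ = 0.5:
  V/F = 0.5000: g = -0.00813, g' = -0.6625 → V/F = 0.4877
Converged at V/F = 0.4877.
Compositions from xᵢ = zᵢ/(1+V/F(Kᵢ−1)), yᵢ = Kᵢxᵢ:
  isopentane: x = 0.3069, y = 0.7098
  2-propanol: x = 0.5747, y = 0.2604
  1-propanol: x = 0.1184, y = 0.0298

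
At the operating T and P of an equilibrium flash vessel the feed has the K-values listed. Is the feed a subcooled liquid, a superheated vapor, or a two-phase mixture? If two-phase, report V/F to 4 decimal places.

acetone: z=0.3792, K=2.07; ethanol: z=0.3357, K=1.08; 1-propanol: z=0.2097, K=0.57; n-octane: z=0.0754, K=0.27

two-phase, V/F = 0.7396

ΣzᵢKᵢ = 1.2874; Σzᵢ/Kᵢ = 1.1412.
Both exceed 1, so a two-phase solution exists.
Material balance + equilibrium reduce to Σ zᵢ(Kᵢ−1)/(1+ψ(Kᵢ−1)) = 0.
Newton iteration, ψ⁰ = 0.68:
  ψ = 0.6800: g = 0.02360, g' = -0.3833 → ψ = 0.7416
  ψ = 0.7416: g = -0.00081, g' = -0.4115 → ψ = 0.7396
Converged at ψ = 0.7396.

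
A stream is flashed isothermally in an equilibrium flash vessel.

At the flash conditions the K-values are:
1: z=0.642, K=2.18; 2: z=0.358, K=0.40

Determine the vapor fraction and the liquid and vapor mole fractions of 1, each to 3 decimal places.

Binary case is linear: z₁(K₁−1)(1+ψ(K₂−1)) + z₂(K₂−1)(1+ψ(K₁−1)) = 0
⇒ ψ = [z₁(K₁−1)+z₂(K₂−1)] / [−(K₁−1)(K₂−1)] = 0.5428/0.7080 = 0.767
Compositions from xᵢ = zᵢ/(1+ψ(Kᵢ−1)), yᵢ = Kᵢxᵢ:
  1: x = 0.337, y = 0.735
  2: x = 0.663, y = 0.265

ψ = 0.767, x_1 = 0.337, y_1 = 0.735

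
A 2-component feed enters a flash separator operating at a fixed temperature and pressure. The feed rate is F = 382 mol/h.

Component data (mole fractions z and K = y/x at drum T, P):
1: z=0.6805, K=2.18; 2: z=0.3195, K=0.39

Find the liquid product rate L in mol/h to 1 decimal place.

Rachford–Rice: g(ψ) = Σ zᵢ(Kᵢ−1)/(1+ψ(Kᵢ−1)) = 0.
g(0) = ΣzᵢKᵢ − 1 = 0.6081 and g(1) = 1 − Σzᵢ/Kᵢ = -0.1314, so a root lies in (0, 1).
Binary case is linear: z₁(K₁−1)(1+ψ(K₂−1)) + z₂(K₂−1)(1+ψ(K₁−1)) = 0
⇒ ψ = [z₁(K₁−1)+z₂(K₂−1)] / [−(K₁−1)(K₂−1)] = 0.60810/0.71980 = 0.8448
Then V = ψ·F = 0.8448·382 = 322.7 mol/h and L = F − V = 59.3 mol/h.

L = 59.3 mol/h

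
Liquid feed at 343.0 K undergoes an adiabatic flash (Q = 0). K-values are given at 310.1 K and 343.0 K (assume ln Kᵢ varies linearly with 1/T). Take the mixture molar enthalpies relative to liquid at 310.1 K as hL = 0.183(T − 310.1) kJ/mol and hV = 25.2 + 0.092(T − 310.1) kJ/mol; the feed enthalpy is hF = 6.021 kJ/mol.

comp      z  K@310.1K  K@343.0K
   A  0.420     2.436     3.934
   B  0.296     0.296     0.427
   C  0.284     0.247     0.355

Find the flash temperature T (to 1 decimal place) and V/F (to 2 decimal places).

T = 313.5 K, V/F = 0.22

Adiabatic flash: solve Rachford–Rice at each trial T, then check hF = ψ·hV(T) + (1−ψ)·hL(T).
  T = 310.1 K: K = (2.436, 0.296, 0.247), RR gives ψ = 0.173, H_out = 4.358 kJ/mol
  T = 343.0 K: K = (3.934, 0.427, 0.355), RR gives ψ = 0.492, H_out = 16.941 kJ/mol
  T = 326.6 K: K = (3.136, 0.359, 0.299), RR gives ψ = 0.355, H_out = 11.421 kJ/mol
  T = 318.4 K: K = (2.775, 0.327, 0.273), RR gives ψ = 0.273, H_out = 8.200 kJ/mol
  T = 314.2 K: K = (2.600, 0.311, 0.259), RR gives ψ = 0.225, H_out = 6.349 kJ/mol
  T = 312.1 K: K = (2.515, 0.303, 0.253), RR gives ψ = 0.199, H_out = 5.355 kJ/mol
Linear interpolation between T = 312.1 (H_out = 5.355) and T = 314.2 (H_out = 6.349) on hF = 6.021 gives T ≈ 313.5 K, at which ψ = 0.22.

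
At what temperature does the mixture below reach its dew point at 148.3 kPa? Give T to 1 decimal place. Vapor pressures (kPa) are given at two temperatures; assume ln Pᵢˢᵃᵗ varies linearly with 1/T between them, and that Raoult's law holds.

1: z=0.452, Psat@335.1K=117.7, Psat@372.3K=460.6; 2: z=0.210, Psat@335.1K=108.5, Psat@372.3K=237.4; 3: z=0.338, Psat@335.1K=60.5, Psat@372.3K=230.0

Dew-point temperature: Σzᵢ·P/Pᵢˢᵃᵗ(T) = 1. Interpolate ln Pᵢˢᵃᵗ = aᵢ + bᵢ/T.
  T = 335.1 K: ΣzᵢP/Pᵢˢᵃᵗ = 1.6851
  T = 372.3 K: ΣzᵢP/Pᵢˢᵃᵗ = 0.4947
  T = 353.7 K: ΣzᵢP/Pᵢˢᵃᵗ = 0.8781
  T = 344.4 K: ΣzᵢP/Pᵢˢᵃᵗ = 1.2037
  T = 349.0 K: ΣzᵢP/Pᵢˢᵃᵗ = 1.0272
  T = 351.4 K: ΣzᵢP/Pᵢˢᵃᵗ = 0.9476
Interpolating between 349.0 K and 351.4 K gives T ≈ 349.8 K.

T = 349.8 K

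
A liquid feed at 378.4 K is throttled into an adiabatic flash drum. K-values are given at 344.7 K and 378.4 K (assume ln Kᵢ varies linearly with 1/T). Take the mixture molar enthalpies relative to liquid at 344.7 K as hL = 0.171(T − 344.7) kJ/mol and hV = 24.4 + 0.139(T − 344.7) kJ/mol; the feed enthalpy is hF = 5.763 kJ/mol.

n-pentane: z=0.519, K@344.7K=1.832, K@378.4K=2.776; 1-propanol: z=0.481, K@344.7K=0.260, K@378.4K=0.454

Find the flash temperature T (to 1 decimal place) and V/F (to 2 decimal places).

Adiabatic flash: solve Rachford–Rice at each trial T, then check hF = ψ·hV(T) + (1−ψ)·hL(T).
  T = 344.7 K: K = (1.832, 0.260), RR gives ψ = 0.123, H_out = 3.007 kJ/mol
  T = 378.4 K: K = (2.776, 0.454), RR gives ψ = 0.680, H_out = 21.615 kJ/mol
  T = 361.5 K: K = (2.276, 0.348), RR gives ψ = 0.419, H_out = 12.864 kJ/mol
  T = 353.1 K: K = (2.047, 0.302), RR gives ψ = 0.284, H_out = 8.288 kJ/mol
  T = 348.9 K: K = (1.938, 0.280), RR gives ψ = 0.208, H_out = 5.773 kJ/mol
  T = 346.8 K: K = (1.885, 0.270), RR gives ψ = 0.167, H_out = 4.427 kJ/mol
Linear interpolation between T = 346.8 (H_out = 4.427) and T = 348.9 (H_out = 5.773) on hF = 5.763 gives T ≈ 348.9 K, at which ψ = 0.21.

T = 348.9 K, V/F = 0.21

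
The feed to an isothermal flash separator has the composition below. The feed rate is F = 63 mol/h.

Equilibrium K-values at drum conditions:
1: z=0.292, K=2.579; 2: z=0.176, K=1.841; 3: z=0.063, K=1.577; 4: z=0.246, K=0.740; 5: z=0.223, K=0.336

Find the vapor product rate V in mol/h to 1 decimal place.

V = 42.3 mol/h

Newton iteration, ψ⁰ = 0.4:
  ψ = 0.400: g = 0.1499, g' = -0.560 → ψ = 0.668
  ψ = 0.668: g = 0.0021, g' = -0.576 → ψ = 0.671
Converged at ψ = 0.671.
Then V = ψ·F = 0.6713·63 = 42.3 mol/h and L = F − V = 20.7 mol/h.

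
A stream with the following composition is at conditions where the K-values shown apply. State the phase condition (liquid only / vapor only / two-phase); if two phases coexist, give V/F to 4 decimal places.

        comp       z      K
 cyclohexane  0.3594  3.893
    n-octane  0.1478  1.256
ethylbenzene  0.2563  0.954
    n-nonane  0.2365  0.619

vapor only

ΣzᵢKᵢ = 1.9757; Σzᵢ/Kᵢ = 0.8607.
Since Σzᵢ/Kᵢ < 1 the mixture is above its dew point — single vapor phase.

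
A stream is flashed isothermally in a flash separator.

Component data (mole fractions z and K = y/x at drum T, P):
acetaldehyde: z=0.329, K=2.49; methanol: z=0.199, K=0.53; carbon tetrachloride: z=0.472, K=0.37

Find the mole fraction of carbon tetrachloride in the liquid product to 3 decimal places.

x_carbon tetrachloride = 0.508

Let ψ = V/F and solve Σ zᵢ(Kᵢ−1)/(1+ψ(Kᵢ−1)) = 0.
Check two-phase: ΣzᵢKᵢ = 1.099 > 1 and Σzᵢ/Kᵢ = 1.783 > 1, so g(0) = 0.099 > 0 and g(1) = -0.783 < 0.
Newton–Raphson from ψ = 0.5:
  ψ = 0.500: g = -0.2754, g' = -0.714 → ψ = 0.114
Converged at ψ = 0.114.
Compositions from xᵢ = zᵢ/(1+ψ(Kᵢ−1)), yᵢ = Kᵢxᵢ:
  acetaldehyde: x = 0.281, y = 0.700
  methanol: x = 0.210, y = 0.111
  carbon tetrachloride: x = 0.508, y = 0.188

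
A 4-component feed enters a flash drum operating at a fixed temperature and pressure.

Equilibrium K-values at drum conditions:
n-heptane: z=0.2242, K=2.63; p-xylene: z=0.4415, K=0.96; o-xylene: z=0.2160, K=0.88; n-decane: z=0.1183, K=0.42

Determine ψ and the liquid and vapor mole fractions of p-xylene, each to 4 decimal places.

ψ = 0.7352, x_p-xylene = 0.4549, y_p-xylene = 0.4367

Iterate (Newton) starting at ψ = 0.34:
  ψ = 0.3400: g = 0.10474, g' = -0.3125 → ψ = 0.6752
  ψ = 0.6752: g = 0.01483, g' = -0.2469 → ψ = 0.7353
  ψ = 0.7353: g = -0.00003, g' = -0.2487 → ψ = 0.7352
Converged at ψ = 0.7352.
Compositions from xᵢ = zᵢ/(1+ψ(Kᵢ−1)), yᵢ = Kᵢxᵢ:
  n-heptane: x = 0.1020, y = 0.2682
  p-xylene: x = 0.4549, y = 0.4367
  o-xylene: x = 0.2369, y = 0.2085
  n-decane: x = 0.2062, y = 0.0866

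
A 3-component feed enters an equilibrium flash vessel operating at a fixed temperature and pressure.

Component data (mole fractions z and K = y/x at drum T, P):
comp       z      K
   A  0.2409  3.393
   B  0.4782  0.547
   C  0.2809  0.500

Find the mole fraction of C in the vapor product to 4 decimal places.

Newton–Raphson from ψ = 0.34:
  ψ = 0.3400: g = -0.10742, g' = -0.6585 → ψ = 0.1769
  ψ = 0.1769: g = 0.01548, g' = -0.8815 → ψ = 0.1944
  ψ = 0.1944: g = 0.00031, g' = -0.8467 → ψ = 0.1948
Converged at ψ = 0.1948.
Compositions from xᵢ = zᵢ/(1+ψ(Kᵢ−1)), yᵢ = Kᵢxᵢ:
  A: x = 0.1643, y = 0.5575
  B: x = 0.5245, y = 0.2869
  C: x = 0.3112, y = 0.1556

y_C = 0.1556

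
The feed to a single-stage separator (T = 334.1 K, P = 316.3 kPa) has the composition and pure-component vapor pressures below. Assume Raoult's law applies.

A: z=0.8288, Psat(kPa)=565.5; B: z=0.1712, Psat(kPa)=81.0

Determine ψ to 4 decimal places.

Raoult's law: Kᵢ = Pᵢˢᵃᵗ/P = Pᵢˢᵃᵗ/316.3.
  K_A = 565.5/316.3 = 1.787860, K_B = 81.0/316.3 = 0.256086
Rachford–Rice: g(ψ) = Σ zᵢ(Kᵢ−1)/(1+ψ(Kᵢ−1)) = 0.
Feasibility: ΣzᵢKᵢ = 1.5256, Σzᵢ/Kᵢ = 1.1321 — both > 1, two phases present.
Newton iteration, ψ⁰ = 0.66:
  ψ = 0.6600: g = 0.17939, g' = -0.5883 → ψ = 0.9649
  ψ = 0.9649: g = -0.08035, g' = -1.3558 → ψ = 0.9056
  ψ = 0.9056: g = -0.00926, g' = -1.0652 → ψ = 0.8969
  ψ = 0.8969: g = -0.00014, g' = -1.0323 → ψ = 0.8968
Converged at ψ = 0.8968.

ψ = 0.8968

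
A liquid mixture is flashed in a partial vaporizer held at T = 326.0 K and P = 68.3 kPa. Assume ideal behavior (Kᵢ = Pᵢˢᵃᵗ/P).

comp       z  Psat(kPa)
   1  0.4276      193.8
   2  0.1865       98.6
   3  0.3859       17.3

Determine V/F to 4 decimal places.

V/F = 0.5179

Raoult's law: Kᵢ = Pᵢˢᵃᵗ/P = Pᵢˢᵃᵗ/68.3.
  K_1 = 193.8/68.3 = 2.837482, K_2 = 98.6/68.3 = 1.443631, K_3 = 17.3/68.3 = 0.253294
Newton iteration, V/F⁰ = 0.35:
  V/F = 0.3500: g = 0.15969, g' = -0.9566 → V/F = 0.5169
  V/F = 0.5169: g = 0.00095, g' = -0.9748 → V/F = 0.5179
Converged at V/F = 0.5179.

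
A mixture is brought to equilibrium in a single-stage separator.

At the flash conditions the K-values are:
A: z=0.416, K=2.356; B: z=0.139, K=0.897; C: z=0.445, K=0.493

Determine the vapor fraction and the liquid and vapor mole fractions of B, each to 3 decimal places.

Let ψ = V/F and solve Σ zᵢ(Kᵢ−1)/(1+ψ(Kᵢ−1)) = 0.
g(0) = ΣzᵢKᵢ − 1 = 0.324 and g(1) = 1 − Σzᵢ/Kᵢ = -0.234, so a root lies in (0, 1).
Newton–Raphson from ψ = 0.5:
  ψ = 0.500: g = 0.0188, g' = -0.479 → ψ = 0.539
  ψ = 0.539: g = 0.0001, g' = -0.474 → ψ = 0.540
Converged at ψ = 0.540.
Compositions from xᵢ = zᵢ/(1+ψ(Kᵢ−1)), yᵢ = Kᵢxᵢ:
  A: x = 0.240, y = 0.566
  B: x = 0.147, y = 0.132
  C: x = 0.613, y = 0.302

ψ = 0.540, x_B = 0.147, y_B = 0.132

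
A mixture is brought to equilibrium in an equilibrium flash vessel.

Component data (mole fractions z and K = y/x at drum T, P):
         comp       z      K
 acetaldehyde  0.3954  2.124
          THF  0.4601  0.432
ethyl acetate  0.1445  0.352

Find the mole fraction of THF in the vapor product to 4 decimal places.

Rachford–Rice: g(V/F) = Σ zᵢ(Kᵢ−1)/(1+V/F(Kᵢ−1)) = 0.
Check two-phase: ΣzᵢKᵢ = 1.0895 > 1 and Σzᵢ/Kᵢ = 1.6617 > 1, so g(0) = 0.0895 > 0 and g(1) = -0.6617 < 0.
Newton iteration, V/F⁰ = 0.5:
  V/F = 0.5000: g = -0.21898, g' = -0.6271 → V/F = 0.1508
  V/F = 0.1508: g = -0.00957, g' = -0.6173 → V/F = 0.1353
  V/F = 0.1353: g = 0.00005, g' = -0.6234 → V/F = 0.1354
Converged at V/F = 0.1354.
Compositions from xᵢ = zᵢ/(1+V/F(Kᵢ−1)), yᵢ = Kᵢxᵢ:
  acetaldehyde: x = 0.3432, y = 0.7289
  THF: x = 0.4984, y = 0.2153
  ethyl acetate: x = 0.1584, y = 0.0558

y_THF = 0.2153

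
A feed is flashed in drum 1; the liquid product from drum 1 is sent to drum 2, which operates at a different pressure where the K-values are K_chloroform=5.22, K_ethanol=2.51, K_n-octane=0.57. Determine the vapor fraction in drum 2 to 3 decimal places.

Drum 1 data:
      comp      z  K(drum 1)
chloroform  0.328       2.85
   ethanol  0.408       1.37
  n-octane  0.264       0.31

V/F (drum 2) = 0.794

Drum 1:
Newton iteration, ψ₁⁰ = 0.5:
  ψ₁ = 0.500: g = 0.1645, g' = -0.636 → ψ₁ = 0.759
  ψ₁ = 0.759: g = -0.0120, g' = -0.782 → ψ₁ = 0.743
Converged at ψ₁ = 0.743.
Drum-1 compositions:
  chloroform: x = 0.138, y = 0.394
  ethanol: x = 0.320, y = 0.438
  n-octane: x = 0.542, y = 0.168
Drum-2 feed = drum-1 liquid: z₂ = (0.1381, 0.3200, 0.5419).
Drum 2:
Let ψ₂ = V/F and solve Σ zᵢ(Kᵢ−1)/(1+ψ₂(Kᵢ−1)) = 0.
Feasibility: ΣzᵢKᵢ = 1.833, Σzᵢ/Kᵢ = 1.105 — both > 1, two phases present.
Newton–Raphson from ψ₂ = 0.5:
  ψ₂ = 0.500: g = 0.1659, g' = -0.654 → ψ₂ = 0.754
  ψ₂ = 0.754: g = 0.0206, g' = -0.520 → ψ₂ = 0.793
  ψ₂ = 0.793: g = 0.0002, g' = -0.512 → ψ₂ = 0.794
Converged at ψ₂ = 0.794.
  chloroform: x = 0.032, y = 0.166
  ethanol: x = 0.146, y = 0.365
  n-octane: x = 0.823, y = 0.469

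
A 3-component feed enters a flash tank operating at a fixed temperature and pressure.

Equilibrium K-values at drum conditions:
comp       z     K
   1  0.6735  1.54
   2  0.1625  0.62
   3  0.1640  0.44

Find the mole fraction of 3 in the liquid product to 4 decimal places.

x_3 = 0.2960

Material balance + equilibrium reduce to Σ zᵢ(Kᵢ−1)/(1+V/F(Kᵢ−1)) = 0.
g(0) = ΣzᵢKᵢ − 1 = 0.2101 and g(1) = 1 − Σzᵢ/Kᵢ = -0.0722, so a root lies in (0, 1).
Newton iteration, V/F⁰ = 0.5:
  V/F = 0.5000: g = 0.08258, g' = -0.2567 → V/F = 0.8217
  V/F = 0.8217: g = -0.00798, g' = -0.3203 → V/F = 0.7967
  V/F = 0.7967: g = -0.00011, g' = -0.3120 → V/F = 0.7964
Converged at V/F = 0.7964.
Compositions from xᵢ = zᵢ/(1+V/F(Kᵢ−1)), yᵢ = Kᵢxᵢ:
  1: x = 0.4710, y = 0.7253
  2: x = 0.2330, y = 0.1445
  3: x = 0.2960, y = 0.1302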